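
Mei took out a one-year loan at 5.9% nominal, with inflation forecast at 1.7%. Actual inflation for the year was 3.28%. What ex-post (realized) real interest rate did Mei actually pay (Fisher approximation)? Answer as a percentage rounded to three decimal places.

Ex-post: 5.9% − 3.28% = 2.620%
So the realized real rate is 2.620%.

2.620%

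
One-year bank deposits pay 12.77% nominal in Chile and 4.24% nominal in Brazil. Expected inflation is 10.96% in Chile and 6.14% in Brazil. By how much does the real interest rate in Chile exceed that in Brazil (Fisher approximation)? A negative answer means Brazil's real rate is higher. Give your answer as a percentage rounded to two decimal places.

3.71%

Chile: 12.77% − 10.96% = 1.810%
Brazil: 4.24% − 6.14% = -1.900%
Differential = 3.710% → 3.71%.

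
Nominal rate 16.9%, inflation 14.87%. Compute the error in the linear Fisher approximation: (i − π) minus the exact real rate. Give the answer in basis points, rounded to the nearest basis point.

26 basis points

Approximate: r ≈ 16.900% − 14.870% = 2.0300%
Exact: (1 + 0.1690)/(1 + 0.1487) − 1 = 1.7672%
Error = 2.0300% − 1.7672% = 0.2628% → 26 basis points.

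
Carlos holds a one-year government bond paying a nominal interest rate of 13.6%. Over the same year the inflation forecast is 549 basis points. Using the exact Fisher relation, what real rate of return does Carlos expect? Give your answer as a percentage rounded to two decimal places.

7.69%

By the Fisher relation, 1 + r = (1 + i)/(1 + π).
1 + r = 1.13600 / 1.05490 = 1.076879
r = 1.076879 − 1 = 7.6879%, i.e. 7.69%.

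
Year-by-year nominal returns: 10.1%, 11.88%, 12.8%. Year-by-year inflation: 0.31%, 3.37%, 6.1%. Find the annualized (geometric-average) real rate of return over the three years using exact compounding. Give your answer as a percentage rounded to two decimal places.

Nominal growth factor = 1.1010 × 1.1188 × 1.1280 = 1.38946905
Price-level growth factor = 1.0031 × 1.0337 × 1.0610 = 1.10015564
Real growth factor = 1.38946905 / 1.10015564 = 1.26297498
Annualized real rate = 1.26297498^(1/3) − 1 = 8.0932% → 8.09%.

8.09%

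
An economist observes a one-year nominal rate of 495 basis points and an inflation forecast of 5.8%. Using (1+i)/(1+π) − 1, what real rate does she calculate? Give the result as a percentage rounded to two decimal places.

-0.80%

1 + r = 1.04950 / 1.05800 = 0.991966
r = 0.991966 − 1 = -0.8034%, i.e. -0.80%.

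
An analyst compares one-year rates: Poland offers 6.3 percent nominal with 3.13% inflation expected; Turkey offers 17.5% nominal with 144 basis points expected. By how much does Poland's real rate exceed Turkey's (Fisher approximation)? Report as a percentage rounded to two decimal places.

Poland: 6.3% − 3.13% = 3.170%
Turkey: 17.5% − 1.44% = 16.060%
Differential = -12.890% → -12.89%.

-12.89%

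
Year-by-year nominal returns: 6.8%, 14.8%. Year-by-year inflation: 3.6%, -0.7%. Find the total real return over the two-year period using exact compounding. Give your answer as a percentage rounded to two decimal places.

19.18%

Compound the nominal returns: 1.0680 × 1.1480 = 1.226064.
Compound inflation: 1.0360 × 0.9930 = 1.028748.
Deflate: 1.226064 / 1.028748 = 1.191802.
Total real return = 1.191802 − 1 → 19.18%.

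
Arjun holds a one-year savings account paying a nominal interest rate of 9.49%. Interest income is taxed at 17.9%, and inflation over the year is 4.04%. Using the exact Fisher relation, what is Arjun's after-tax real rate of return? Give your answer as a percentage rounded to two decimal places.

3.61%

After-tax nominal return = 9.49% × (1 − 0.179) = 7.79129%.
1 + r = 1.0779129 / 1.04040 = 1.036056
After-tax real rate = 1.036056 − 1 → 3.61%.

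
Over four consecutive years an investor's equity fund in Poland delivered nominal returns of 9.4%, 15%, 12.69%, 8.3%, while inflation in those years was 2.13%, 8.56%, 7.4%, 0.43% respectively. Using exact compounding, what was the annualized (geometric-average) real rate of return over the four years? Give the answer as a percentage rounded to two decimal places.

6.45%

Compound the nominal returns: 1.0940 × 1.1500 × 1.1269 × 1.0830 = 1.53542638.
Compound inflation: 1.0213 × 1.0856 × 1.0740 × 1.0043 = 1.19588911.
Deflate: 1.53542638 / 1.19588911 = 1.28392036.
Annualized real rate = 1.28392036^(1/4) − 1 = 6.4473% → 6.45%.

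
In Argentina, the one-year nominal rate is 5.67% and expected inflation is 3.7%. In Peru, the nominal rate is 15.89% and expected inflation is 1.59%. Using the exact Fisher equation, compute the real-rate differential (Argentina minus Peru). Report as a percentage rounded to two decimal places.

-12.18%

Argentina: (1 + 0.0567)/(1 + 0.0370) − 1 = 1.8997%
Peru: (1 + 0.1589)/(1 + 0.0159) − 1 = 14.0762%
Differential = 1.8997% − 14.0762% = -12.1765% → -12.18%.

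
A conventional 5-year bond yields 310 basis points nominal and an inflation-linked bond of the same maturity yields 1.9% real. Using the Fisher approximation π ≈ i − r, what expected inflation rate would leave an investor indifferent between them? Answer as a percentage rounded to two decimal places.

π ≈ i − r = 3.1% − 1.9% → 1.20%.

1.20%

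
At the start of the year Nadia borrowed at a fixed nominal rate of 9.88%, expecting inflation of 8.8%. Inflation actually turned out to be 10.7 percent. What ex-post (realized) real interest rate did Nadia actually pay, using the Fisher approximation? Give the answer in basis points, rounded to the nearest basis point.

-82 basis points

Ex-post: 9.88% − 10.7% = -0.820%
So the realized real rate is -82 basis points.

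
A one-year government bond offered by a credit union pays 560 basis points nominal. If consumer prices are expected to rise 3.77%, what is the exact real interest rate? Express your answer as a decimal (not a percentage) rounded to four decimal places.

0.0176

By the Fisher relation, 1 + r = (1 + i)/(1 + π).
1 + r = 1.05600 / 1.03770 = 1.017635
r = 1.017635 − 1 = 1.7635%, i.e. 0.0176.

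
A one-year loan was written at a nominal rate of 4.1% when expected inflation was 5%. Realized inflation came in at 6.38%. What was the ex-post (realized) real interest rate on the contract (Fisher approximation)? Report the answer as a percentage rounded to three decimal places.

-2.280%

Ex-post: 4.1% − 6.38% = -2.280%
So the realized real rate is -2.280%.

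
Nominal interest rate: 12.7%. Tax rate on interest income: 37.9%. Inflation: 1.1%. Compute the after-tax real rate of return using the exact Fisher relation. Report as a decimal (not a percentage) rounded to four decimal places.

0.0671

After-tax nominal return = 12.7% × (1 − 0.379) = 7.8867%.
1 + r = 1.078867 / 1.01100 = 1.067129
After-tax real rate = 1.067129 − 1 → 0.0671.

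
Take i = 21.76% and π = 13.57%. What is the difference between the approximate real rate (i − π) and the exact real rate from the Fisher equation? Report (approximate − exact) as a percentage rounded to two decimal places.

Approximate: r ≈ 21.760% − 13.570% = 8.1900%
Exact: (1 + 0.2176)/(1 + 0.1357) − 1 = 7.2114%
Error = 8.1900% − 7.2114% = 0.9786% → 0.98%.

0.98%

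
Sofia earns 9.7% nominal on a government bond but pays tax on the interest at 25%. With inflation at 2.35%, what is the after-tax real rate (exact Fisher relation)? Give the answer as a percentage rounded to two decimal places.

After-tax nominal return = 9.7% × (1 − 0.25) = 7.2750%.
1 + r = 1.07275 / 1.02350 = 1.048119
After-tax real rate = 1.048119 − 1 → 4.81%.

4.81%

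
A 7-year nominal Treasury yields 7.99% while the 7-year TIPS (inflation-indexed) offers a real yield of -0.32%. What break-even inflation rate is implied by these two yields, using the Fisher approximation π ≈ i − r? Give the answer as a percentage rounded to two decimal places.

8.31%

π ≈ i − r = 7.99% − (-0.32%) → 8.31%.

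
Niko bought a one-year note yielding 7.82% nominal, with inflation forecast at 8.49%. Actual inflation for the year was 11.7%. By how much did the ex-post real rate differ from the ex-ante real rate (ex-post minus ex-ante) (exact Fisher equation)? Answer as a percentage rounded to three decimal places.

-2.856%

Ex-ante: (1 + 0.0782)/(1 + 0.0849) − 1 = -0.6176%
Ex-post: (1 + 0.0782)/(1 + 0.1170) − 1 = -3.4736%
Difference (ex-post − ex-ante) = -2.8560% → -2.856%.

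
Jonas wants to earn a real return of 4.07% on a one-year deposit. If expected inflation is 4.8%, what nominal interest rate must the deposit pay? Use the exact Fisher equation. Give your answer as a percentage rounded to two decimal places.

9.07%

(1 + i) = (1 + r)(1 + π) = 1.04070 × 1.04800 = 1.0906536
i = 1.0906536 − 1, so the required nominal rate is 9.07%.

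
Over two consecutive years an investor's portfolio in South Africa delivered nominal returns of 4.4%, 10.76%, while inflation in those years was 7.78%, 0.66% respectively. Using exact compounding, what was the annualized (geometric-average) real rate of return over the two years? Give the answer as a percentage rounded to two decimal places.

3.24%

Compound the nominal returns: 1.0440 × 1.1076 = 1.15633440.
Compound inflation: 1.0778 × 1.0066 = 1.08491348.
Deflate: 1.15633440 / 1.08491348 = 1.06583098.
Annualized real rate = 1.06583098^(1/2) − 1 = 3.2391% → 3.24%.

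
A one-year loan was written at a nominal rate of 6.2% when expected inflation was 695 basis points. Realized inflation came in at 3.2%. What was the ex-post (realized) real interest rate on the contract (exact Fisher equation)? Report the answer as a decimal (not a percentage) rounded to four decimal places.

0.0291

Ex-post: (1 + 0.0620)/(1 + 0.0320) − 1 = 2.9070%
So the realized real rate is 0.0291.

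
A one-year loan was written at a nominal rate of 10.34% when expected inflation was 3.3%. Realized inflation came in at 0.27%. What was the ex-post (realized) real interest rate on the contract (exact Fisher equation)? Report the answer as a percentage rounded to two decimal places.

10.04%

Ex-post: (1 + 0.1034)/(1 + 0.0027) − 1 = 10.0429%
So the realized real rate is 10.04%.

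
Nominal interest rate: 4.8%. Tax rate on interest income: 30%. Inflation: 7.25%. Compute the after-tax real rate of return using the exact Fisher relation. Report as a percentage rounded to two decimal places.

After-tax nominal return = 4.8% × (1 − 0.3) = 3.3600%.
1 + r = 1.03360 / 1.07250 = 0.963730
After-tax real rate = 0.963730 − 1 → -3.63%.

-3.63%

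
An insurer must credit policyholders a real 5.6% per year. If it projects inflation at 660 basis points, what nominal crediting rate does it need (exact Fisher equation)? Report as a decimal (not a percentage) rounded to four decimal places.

0.1257

(1 + i) = (1 + r)(1 + π) = 1.05600 × 1.06600 = 1.125696
i = 1.125696 − 1, so the required nominal rate is 0.1257.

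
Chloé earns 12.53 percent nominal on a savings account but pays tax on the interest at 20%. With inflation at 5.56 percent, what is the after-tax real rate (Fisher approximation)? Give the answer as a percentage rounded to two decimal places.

After-tax nominal return = 12.53% × (1 − 0.2) = 10.0240%.
r ≈ 10.0240% − 5.56% → 4.46%.

4.46%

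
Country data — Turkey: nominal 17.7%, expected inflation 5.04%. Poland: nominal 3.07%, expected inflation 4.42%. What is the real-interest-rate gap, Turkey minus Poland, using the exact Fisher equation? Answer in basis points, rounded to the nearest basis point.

Turkey: (1 + 0.1770)/(1 + 0.0504) − 1 = 12.0526%
Poland: (1 + 0.0307)/(1 + 0.0442) − 1 = -1.2929%
Differential = 12.0526% − (-1.2929%) = 13.3454% → 1335 basis points.

1335 basis points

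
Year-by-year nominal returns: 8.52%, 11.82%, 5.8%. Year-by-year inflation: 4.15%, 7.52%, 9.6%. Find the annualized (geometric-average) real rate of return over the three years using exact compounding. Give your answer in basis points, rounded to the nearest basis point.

151 basis points

Compound the nominal returns: 1.0852 × 1.1182 × 1.0580 = 1.28385194.
Compound inflation: 1.0415 × 1.0752 × 1.0960 = 1.22732360.
Deflate: 1.28385194 / 1.22732360 = 1.04605822.
Annualized real rate = 1.04605822^(1/3) − 1 = 1.5123% → 151 basis points.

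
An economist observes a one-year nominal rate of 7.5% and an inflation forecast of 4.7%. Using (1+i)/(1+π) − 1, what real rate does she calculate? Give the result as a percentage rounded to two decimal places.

2.67%

By the Fisher relation, 1 + r = (1 + i)/(1 + π).
1 + r = 1.07500 / 1.04700 = 1.026743
r = 1.026743 − 1 = 2.6743%, i.e. 2.67%.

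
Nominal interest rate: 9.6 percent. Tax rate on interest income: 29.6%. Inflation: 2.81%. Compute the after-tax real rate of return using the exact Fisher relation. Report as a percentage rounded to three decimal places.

After-tax nominal return = 9.6% × (1 − 0.296) = 6.7584%.
1 + r = 1.067584 / 1.02810 = 1.0384048
After-tax real rate = 1.0384048 − 1 → 3.840%.

3.840%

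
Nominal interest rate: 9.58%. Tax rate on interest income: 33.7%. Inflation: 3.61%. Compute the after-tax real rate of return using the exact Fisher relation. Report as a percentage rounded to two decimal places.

2.65%

After-tax nominal return = 9.58% × (1 − 0.337) = 6.35154%.
1 + r = 1.0635154 / 1.03610 = 1.026460
After-tax real rate = 1.026460 − 1 → 2.65%.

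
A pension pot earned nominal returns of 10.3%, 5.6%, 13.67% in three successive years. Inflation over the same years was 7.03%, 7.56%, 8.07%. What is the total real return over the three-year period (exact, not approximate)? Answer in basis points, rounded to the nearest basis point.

Nominal growth factor = 1.1030 × 1.0560 × 1.1367 = 1.323992
Price-level growth factor = 1.0703 × 1.0756 × 1.0807 = 1.244118
Real growth factor = 1.323992 / 1.244118 = 1.064201
Total real return = 1.064201 − 1 → 642 basis points.

642 basis points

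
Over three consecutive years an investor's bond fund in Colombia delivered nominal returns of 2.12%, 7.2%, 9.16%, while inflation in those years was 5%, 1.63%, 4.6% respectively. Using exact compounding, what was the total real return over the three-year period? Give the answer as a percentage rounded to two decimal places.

7.06%

Nominal growth factor = 1.0212 × 1.0720 × 1.0916 = 1.195003
Price-level growth factor = 1.0500 × 1.0163 × 1.0460 = 1.116202
Real growth factor = 1.195003 / 1.116202 = 1.070597
Total real return = 1.070597 − 1 → 7.06%.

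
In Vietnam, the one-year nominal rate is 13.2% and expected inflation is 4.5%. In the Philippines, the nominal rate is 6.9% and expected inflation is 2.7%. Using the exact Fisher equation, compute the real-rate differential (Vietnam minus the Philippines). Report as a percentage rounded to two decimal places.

4.24%

Vietnam: (1 + 0.1320)/(1 + 0.0450) − 1 = 8.3254%
The Philippines: (1 + 0.0690)/(1 + 0.0270) − 1 = 4.0896%
Differential = 8.3254% − 4.0896% = 4.2358% → 4.24%.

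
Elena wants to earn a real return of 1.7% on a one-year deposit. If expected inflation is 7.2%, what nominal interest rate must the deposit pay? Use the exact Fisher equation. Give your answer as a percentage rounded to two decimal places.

9.02%

(1 + i) = (1 + r)(1 + π) = 1.01700 × 1.07200 = 1.090224
i = 1.090224 − 1, so the required nominal rate is 9.02%.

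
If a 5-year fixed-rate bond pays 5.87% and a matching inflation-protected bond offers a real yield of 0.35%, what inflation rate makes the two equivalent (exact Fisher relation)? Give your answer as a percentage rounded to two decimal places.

5.50%

(1 + π) = (1 + i)/(1 + r) = 1.05870 / 1.00350 = 1.055007
Break-even inflation = 1.055007 − 1 → 5.50%.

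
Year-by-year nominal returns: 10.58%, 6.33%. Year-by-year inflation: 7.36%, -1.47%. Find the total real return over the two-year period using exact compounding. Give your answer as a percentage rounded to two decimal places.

11.15%

Nominal growth factor = 1.1058 × 1.0633 = 1.175797
Price-level growth factor = 1.0736 × 0.9853 = 1.057818
Real growth factor = 1.175797 / 1.057818 = 1.111531
Total real return = 1.111531 − 1 → 11.15%.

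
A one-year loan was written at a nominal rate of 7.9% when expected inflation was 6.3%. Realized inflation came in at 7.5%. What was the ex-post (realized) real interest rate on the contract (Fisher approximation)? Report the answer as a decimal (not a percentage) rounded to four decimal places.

0.0040

Ex-post: 7.9% − 7.5% = 0.400%
So the realized real rate is 0.0040.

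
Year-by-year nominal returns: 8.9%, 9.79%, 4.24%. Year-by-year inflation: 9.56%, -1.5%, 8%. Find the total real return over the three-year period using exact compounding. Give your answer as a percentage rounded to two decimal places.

6.93%

Compound the nominal returns: 1.0890 × 1.0979 × 1.0424 = 1.246307.
Compound inflation: 1.0956 × 0.9850 × 1.0800 = 1.165499.
Deflate: 1.246307 / 1.165499 = 1.069333.
Total real return = 1.069333 − 1 → 6.93%.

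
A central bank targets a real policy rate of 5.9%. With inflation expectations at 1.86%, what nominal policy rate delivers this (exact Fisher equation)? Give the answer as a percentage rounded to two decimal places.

7.87%

(1 + i) = (1 + r)(1 + π) = 1.05900 × 1.01860 = 1.0786974
i = 1.0786974 − 1, so the required nominal rate is 7.87%.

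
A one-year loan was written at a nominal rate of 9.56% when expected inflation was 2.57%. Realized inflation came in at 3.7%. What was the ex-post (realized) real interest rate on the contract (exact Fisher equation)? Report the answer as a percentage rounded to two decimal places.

Ex-post: (1 + 0.0956)/(1 + 0.0370) − 1 = 5.6509%
So the realized real rate is 5.65%.

5.65%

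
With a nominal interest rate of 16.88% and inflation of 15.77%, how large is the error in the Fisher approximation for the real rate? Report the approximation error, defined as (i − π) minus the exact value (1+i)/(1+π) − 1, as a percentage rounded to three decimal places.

0.151%

Approximate: r ≈ 16.880% − 15.770% = 1.1100%
Exact: (1 + 0.1688)/(1 + 0.1577) − 1 = 0.9588%
Error = 1.1100% − 0.9588% = 0.1512% → 0.151%.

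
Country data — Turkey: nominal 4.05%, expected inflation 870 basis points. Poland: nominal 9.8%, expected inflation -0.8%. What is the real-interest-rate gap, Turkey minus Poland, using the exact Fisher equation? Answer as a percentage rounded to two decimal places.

Turkey: (1 + 0.0405)/(1 + 0.0870) − 1 = -4.2778%
Poland: (1 + 0.0980)/(1 − 0.0080) − 1 = 10.6855%
Differential = -4.2778% − 10.6855% = -14.9633% → -14.96%.

-14.96%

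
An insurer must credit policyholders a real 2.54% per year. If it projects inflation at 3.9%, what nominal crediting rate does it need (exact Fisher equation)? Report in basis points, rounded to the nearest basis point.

(1 + i) = (1 + r)(1 + π) = 1.02540 × 1.03900 = 1.0653906
i = 1.0653906 − 1, so the required nominal rate is 654 basis points.

654 basis points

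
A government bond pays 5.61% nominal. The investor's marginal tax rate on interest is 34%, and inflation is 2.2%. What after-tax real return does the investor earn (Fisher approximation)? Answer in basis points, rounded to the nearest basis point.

150 basis points

After-tax nominal return = 5.61% × (1 − 0.34) = 3.7026%.
r ≈ 3.7026% − 2.2% → 150 basis points.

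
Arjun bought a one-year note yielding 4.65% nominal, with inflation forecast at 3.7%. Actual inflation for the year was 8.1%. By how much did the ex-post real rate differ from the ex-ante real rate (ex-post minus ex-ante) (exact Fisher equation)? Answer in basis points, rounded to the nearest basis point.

Ex-ante: (1 + 0.0465)/(1 + 0.0370) − 1 = 0.9161%
Ex-post: (1 + 0.0465)/(1 + 0.0810) − 1 = -3.1915%
Difference (ex-post − ex-ante) = -4.1076% → -411 basis points.

-411 basis points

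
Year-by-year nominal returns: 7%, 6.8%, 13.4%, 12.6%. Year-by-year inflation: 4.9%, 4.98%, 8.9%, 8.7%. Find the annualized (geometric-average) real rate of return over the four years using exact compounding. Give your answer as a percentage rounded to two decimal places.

Nominal growth factor = 1.0700 × 1.0680 × 1.1340 × 1.1260 = 1.45917196
Price-level growth factor = 1.0490 × 1.0498 × 1.0890 × 1.0870 = 1.30358538
Real growth factor = 1.45917196 / 1.30358538 = 1.11935281
Annualized real rate = 1.11935281^(1/4) − 1 = 2.8589% → 2.86%.

2.86%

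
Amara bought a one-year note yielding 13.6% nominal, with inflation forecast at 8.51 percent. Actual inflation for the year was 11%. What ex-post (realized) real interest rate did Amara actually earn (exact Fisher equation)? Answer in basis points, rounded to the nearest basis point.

234 basis points

Ex-post: (1 + 0.1360)/(1 + 0.1100) − 1 = 2.3423%
So the realized real rate is 234 basis points.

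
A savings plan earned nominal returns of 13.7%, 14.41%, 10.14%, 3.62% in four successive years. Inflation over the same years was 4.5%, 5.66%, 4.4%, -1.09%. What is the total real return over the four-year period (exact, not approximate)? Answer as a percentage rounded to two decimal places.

Nominal growth factor = 1.1370 × 1.1441 × 1.1014 × 1.0362 = 1.484612
Price-level growth factor = 1.0450 × 1.0566 × 1.0440 × 0.9891 = 1.140165
Real growth factor = 1.484612 / 1.140165 = 1.302104
Total real return = 1.302104 − 1 → 30.21%.

30.21%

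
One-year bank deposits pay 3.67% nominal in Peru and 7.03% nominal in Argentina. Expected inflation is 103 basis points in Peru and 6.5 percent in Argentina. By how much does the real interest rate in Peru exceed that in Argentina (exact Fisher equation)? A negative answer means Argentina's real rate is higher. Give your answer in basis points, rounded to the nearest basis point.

Peru: (1 + 0.0367)/(1 + 0.0103) − 1 = 2.6131%
Argentina: (1 + 0.0703)/(1 + 0.0650) − 1 = 0.4977%
Differential = 2.6131% − 0.4977% = 2.1154% → 212 basis points.

212 basis points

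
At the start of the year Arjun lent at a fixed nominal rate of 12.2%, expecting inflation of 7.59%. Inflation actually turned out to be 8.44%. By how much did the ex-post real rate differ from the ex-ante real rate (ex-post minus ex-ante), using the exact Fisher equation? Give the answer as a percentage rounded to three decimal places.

-0.817%

Ex-ante: (1 + 0.1220)/(1 + 0.0759) − 1 = 4.2848%
Ex-post: (1 + 0.1220)/(1 + 0.0844) − 1 = 3.4674%
Difference (ex-post − ex-ante) = -0.8174% → -0.817%.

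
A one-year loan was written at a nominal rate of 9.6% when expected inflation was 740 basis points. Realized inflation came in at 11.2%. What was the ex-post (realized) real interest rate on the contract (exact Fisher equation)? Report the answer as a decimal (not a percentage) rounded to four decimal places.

Ex-post: (1 + 0.0960)/(1 + 0.1120) − 1 = -1.4388%
So the realized real rate is -0.0144.

-0.0144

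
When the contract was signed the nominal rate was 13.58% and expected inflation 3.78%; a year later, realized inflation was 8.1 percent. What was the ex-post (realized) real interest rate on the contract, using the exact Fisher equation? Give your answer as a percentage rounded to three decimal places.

Ex-post: (1 + 0.1358)/(1 + 0.0810) − 1 = 5.0694%
So the realized real rate is 5.069%.

5.069%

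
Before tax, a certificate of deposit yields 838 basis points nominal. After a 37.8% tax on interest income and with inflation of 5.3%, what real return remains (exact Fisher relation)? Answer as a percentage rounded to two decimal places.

After-tax nominal return = 8.38% × (1 − 0.378) = 5.21236%.
1 + r = 1.0521236 / 1.05300 = 0.999168
After-tax real rate = 0.999168 − 1 → -0.08%.

-0.08%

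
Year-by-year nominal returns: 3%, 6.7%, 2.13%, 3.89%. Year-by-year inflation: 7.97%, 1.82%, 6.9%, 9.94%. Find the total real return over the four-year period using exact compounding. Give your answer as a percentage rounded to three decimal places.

Compound the nominal returns: 1.0300 × 1.0670 × 1.0213 × 1.0389 = 1.1660810.
Compound inflation: 1.0797 × 1.0182 × 1.0690 × 1.0994 = 1.2920212.
Deflate: 1.1660810 / 1.2920212 = 0.9025247.
Total real return = 0.9025247 − 1 → -9.748%.

-9.748%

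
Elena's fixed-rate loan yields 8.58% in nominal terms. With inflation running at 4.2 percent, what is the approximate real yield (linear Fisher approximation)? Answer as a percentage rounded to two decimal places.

r ≈ i − π = 8.58% − 4.2% = 4.38%.

4.38%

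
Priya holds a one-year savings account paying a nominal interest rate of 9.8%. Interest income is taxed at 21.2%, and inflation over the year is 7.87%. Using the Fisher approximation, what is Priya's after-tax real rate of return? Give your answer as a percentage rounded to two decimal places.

After-tax nominal return = 9.8% × (1 − 0.212) = 7.7224%.
r ≈ 7.7224% − 7.87% → -0.15%.

-0.15%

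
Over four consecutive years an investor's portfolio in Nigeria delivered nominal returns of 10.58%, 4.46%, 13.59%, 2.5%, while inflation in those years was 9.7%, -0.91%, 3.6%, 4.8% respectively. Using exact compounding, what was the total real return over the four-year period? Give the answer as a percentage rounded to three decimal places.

Nominal growth factor = 1.1058 × 1.0446 × 1.1359 × 1.0250 = 1.344902
Price-level growth factor = 1.0970 × 0.9909 × 1.0360 × 1.0480 = 1.180205
Real growth factor = 1.344902 / 1.180205 = 1.139549
Total real return = 1.139549 − 1 → 13.955%.

13.955%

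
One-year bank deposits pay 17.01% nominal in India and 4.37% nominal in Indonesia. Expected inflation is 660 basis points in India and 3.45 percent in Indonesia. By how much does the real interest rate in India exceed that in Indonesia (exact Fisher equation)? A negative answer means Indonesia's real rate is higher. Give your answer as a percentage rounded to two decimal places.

8.88%

India: (1 + 0.1701)/(1 + 0.0660) − 1 = 9.7655%
Indonesia: (1 + 0.0437)/(1 + 0.0345) − 1 = 0.8893%
Differential = 9.7655% − 0.8893% = 8.8762% → 8.88%.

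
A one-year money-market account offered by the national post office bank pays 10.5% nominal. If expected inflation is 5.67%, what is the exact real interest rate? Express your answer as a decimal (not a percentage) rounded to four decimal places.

0.0457

1 + r = 1.10500 / 1.05670 = 1.045708
r = 1.045708 − 1 = 4.5708%, i.e. 0.0457.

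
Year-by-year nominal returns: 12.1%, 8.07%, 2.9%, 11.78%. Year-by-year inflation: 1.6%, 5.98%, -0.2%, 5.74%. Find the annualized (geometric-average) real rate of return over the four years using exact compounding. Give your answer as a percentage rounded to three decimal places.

5.233%

Nominal growth factor = 1.1210 × 1.0807 × 1.0290 × 1.1178 = 1.39344632
Price-level growth factor = 1.0160 × 1.0598 × 0.9980 × 1.0574 = 1.13628552
Real growth factor = 1.39344632 / 1.13628552 = 1.22631707
Annualized real rate = 1.22631707^(1/4) − 1 = 5.2327% → 5.233%.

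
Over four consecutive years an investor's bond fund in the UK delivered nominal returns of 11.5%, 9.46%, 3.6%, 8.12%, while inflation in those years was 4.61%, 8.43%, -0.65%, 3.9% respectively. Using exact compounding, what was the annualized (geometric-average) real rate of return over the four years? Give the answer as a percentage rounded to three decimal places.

Nominal growth factor = 1.1150 × 1.0946 × 1.0360 × 1.0812 = 1.367086843
Price-level growth factor = 1.0461 × 1.0843 × 0.9935 × 1.0390 = 1.170862991
Real growth factor = 1.367086843 / 1.170862991 = 1.167589081
Annualized real rate = 1.167589081^(1/4) − 1 = 3.94952% → 3.950%.

3.950%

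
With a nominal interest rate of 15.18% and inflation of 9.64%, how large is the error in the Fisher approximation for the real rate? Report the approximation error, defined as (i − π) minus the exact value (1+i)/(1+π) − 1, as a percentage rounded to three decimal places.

0.487%

Approximate: r ≈ 15.180% − 9.640% = 5.5400%
Exact: (1 + 0.1518)/(1 + 0.0964) − 1 = 5.0529%
Error = 5.5400% − 5.0529% = 0.4871% → 0.487%.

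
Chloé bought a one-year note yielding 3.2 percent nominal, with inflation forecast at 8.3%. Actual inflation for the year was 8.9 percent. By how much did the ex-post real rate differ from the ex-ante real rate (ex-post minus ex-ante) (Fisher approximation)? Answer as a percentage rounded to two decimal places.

-0.60%

Ex-ante: 3.2% − 8.3% = -5.100%
Ex-post: 3.2% − 8.9% = -5.700%
Difference (ex-post − ex-ante) = -0.6000% → -0.60%.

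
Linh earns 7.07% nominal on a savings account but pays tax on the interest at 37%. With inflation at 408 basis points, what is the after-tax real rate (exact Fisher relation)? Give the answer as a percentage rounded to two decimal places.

After-tax nominal return = 7.07% × (1 − 0.37) = 4.4541%.
1 + r = 1.044541 / 1.04080 = 1.003594
After-tax real rate = 1.003594 − 1 → 0.36%.

0.36%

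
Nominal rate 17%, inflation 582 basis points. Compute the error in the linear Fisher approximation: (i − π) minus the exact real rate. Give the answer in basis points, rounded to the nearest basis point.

61 basis points

Approximate: r ≈ 17.000% − 5.820% = 11.1800%
Exact: (1 + 0.1700)/(1 + 0.0582) − 1 = 10.5651%
Error = 11.1800% − 10.5651% = 0.6149% → 61 basis points.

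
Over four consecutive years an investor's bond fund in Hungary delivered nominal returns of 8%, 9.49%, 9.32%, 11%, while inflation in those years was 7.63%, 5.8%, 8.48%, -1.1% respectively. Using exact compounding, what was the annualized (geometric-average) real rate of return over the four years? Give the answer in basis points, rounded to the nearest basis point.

Nominal growth factor = 1.0800 × 1.0949 × 1.0932 × 1.1100 = 1.43489728
Price-level growth factor = 1.0763 × 1.0580 × 1.0848 × 0.9890 = 1.22170113
Real growth factor = 1.43489728 / 1.22170113 = 1.17450762
Annualized real rate = 1.17450762^(1/4) − 1 = 4.1032% → 410 basis points.

410 basis points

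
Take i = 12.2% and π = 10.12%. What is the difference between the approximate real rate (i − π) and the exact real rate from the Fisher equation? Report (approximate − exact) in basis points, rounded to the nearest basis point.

19 basis points

Approximate: r ≈ 12.200% − 10.120% = 2.0800%
Exact: (1 + 0.1220)/(1 + 0.1012) − 1 = 1.8888%
Error = 2.0800% − 1.8888% = 0.1912% → 19 basis points.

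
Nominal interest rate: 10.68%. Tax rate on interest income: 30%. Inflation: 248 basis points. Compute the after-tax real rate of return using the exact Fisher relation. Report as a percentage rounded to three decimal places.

4.875%

After-tax nominal return = 10.68% × (1 − 0.3) = 7.4760%.
1 + r = 1.07476 / 1.02480 = 1.048751
After-tax real rate = 1.048751 − 1 → 4.875%.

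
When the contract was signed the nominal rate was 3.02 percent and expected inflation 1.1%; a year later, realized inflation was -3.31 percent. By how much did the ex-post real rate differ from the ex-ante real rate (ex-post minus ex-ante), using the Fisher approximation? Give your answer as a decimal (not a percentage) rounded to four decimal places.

Ex-ante: 3.02% − 1.1% = 1.920%
Ex-post: 3.02% − (-3.31%) = 6.330%
Difference (ex-post − ex-ante) = 4.4100% → 0.0441.

0.0441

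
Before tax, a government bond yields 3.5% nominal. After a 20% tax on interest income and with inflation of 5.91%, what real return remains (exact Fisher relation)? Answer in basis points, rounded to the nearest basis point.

After-tax nominal return = 3.5% × (1 − 0.2) = 2.8000%.
1 + r = 1.02800 / 1.05910 = 0.970635
After-tax real rate = 0.970635 − 1 → -294 basis points.

-294 basis points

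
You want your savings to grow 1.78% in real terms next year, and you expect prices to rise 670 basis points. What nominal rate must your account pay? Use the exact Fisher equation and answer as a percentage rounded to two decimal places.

(1 + i) = (1 + r)(1 + π) = 1.01780 × 1.06700 = 1.0859926
i = 1.0859926 − 1, so the required nominal rate is 8.60%.

8.60%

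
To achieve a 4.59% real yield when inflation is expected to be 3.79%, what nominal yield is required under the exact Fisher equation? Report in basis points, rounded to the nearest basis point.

855 basis points

(1 + i) = (1 + r)(1 + π) = 1.04590 × 1.03790 = 1.08553961
i = 1.08553961 − 1, so the required nominal rate is 855 basis points.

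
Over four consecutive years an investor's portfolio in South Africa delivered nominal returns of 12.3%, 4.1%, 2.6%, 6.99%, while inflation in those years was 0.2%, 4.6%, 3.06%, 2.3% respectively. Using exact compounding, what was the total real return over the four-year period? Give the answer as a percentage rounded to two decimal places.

Compound the nominal returns: 1.1230 × 1.0410 × 1.0260 × 1.0699 = 1.283279.
Compound inflation: 1.0020 × 1.0460 × 1.0306 × 1.0230 = 1.105007.
Deflate: 1.283279 / 1.105007 = 1.161331.
Total real return = 1.161331 − 1 → 16.13%.

16.13%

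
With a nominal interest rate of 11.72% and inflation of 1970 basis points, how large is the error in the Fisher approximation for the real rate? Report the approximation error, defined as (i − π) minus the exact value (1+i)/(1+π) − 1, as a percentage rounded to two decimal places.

Approximate: r ≈ 11.720% − 19.700% = -7.9800%
Exact: (1 + 0.1172)/(1 + 0.1970) − 1 = -6.6667%
Error = -7.9800% − (-6.6667%) = -1.3133% → -1.31%.

-1.31%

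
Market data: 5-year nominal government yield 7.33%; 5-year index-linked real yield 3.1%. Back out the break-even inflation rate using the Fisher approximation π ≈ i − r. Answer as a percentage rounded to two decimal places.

4.23%

π ≈ i − r = 7.33% − 3.1% → 4.23%.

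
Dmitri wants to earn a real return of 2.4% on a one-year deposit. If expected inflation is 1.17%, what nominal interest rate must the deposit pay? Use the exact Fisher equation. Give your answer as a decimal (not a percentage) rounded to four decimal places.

(1 + i) = (1 + r)(1 + π) = 1.02400 × 1.01170 = 1.0359808
i = 1.0359808 − 1, so the required nominal rate is 0.0360.

0.0360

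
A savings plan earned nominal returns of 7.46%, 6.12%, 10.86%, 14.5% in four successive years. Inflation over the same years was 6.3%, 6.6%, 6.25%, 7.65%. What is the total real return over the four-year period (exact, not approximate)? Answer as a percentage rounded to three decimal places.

Nominal growth factor = 1.0746 × 1.0612 × 1.1086 × 1.1450 = 1.447520
Price-level growth factor = 1.0630 × 1.0660 × 1.0625 × 1.0765 = 1.296085
Real growth factor = 1.447520 / 1.296085 = 1.116840
Total real return = 1.116840 − 1 → 11.684%.

11.684%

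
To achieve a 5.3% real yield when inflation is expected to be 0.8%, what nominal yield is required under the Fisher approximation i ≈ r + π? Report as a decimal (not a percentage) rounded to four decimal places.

i ≈ r + π = 5.3% + 0.8% = 0.0610.

0.0610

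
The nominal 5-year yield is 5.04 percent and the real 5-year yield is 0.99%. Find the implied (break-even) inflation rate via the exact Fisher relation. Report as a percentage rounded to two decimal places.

(1 + π) = (1 + i)/(1 + r) = 1.05040 / 1.00990 = 1.040103
Break-even inflation = 1.040103 − 1 → 4.01%.

4.01%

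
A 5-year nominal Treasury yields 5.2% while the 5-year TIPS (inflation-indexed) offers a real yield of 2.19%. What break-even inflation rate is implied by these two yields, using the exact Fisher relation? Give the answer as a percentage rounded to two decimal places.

(1 + π) = (1 + i)/(1 + r) = 1.05200 / 1.02190 = 1.029455
Break-even inflation = 1.029455 − 1 → 2.95%.

2.95%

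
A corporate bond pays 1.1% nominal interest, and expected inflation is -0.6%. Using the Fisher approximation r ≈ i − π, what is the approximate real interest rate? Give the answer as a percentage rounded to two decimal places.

1.70%

r ≈ i − π = 1.1% − (-0.6%) = 1.70%.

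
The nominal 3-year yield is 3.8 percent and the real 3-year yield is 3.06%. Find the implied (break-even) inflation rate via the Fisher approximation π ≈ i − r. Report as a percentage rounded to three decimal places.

0.740%

π ≈ i − r = 3.8% − 3.06% → 0.740%.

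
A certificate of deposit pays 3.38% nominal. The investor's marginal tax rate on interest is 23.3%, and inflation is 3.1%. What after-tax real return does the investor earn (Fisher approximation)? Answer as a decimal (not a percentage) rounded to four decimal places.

-0.0051

After-tax nominal return = 3.38% × (1 − 0.233) = 2.59246%.
r ≈ 2.59246% − 3.1% → -0.0051.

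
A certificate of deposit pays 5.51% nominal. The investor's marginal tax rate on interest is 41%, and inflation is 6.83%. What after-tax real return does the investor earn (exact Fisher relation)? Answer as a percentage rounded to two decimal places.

-3.35%

After-tax nominal return = 5.51% × (1 − 0.41) = 3.2509%.
1 + r = 1.032509 / 1.06830 = 0.966497
After-tax real rate = 0.966497 − 1 → -3.35%.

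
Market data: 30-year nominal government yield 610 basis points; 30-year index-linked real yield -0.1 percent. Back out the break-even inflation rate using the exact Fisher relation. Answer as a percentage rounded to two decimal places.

6.21%

(1 + π) = (1 + i)/(1 + r) = 1.06100 / 0.99900 = 1.062062
Break-even inflation = 1.062062 − 1 → 6.21%.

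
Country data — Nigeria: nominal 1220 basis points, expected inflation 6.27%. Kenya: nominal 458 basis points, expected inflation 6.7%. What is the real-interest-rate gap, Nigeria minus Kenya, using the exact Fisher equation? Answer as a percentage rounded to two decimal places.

7.57%

Nigeria: (1 + 0.1220)/(1 + 0.0627) − 1 = 5.5801%
Kenya: (1 + 0.0458)/(1 + 0.0670) − 1 = -1.9869%
Differential = 5.5801% − (-1.9869%) = 7.5670% → 7.57%.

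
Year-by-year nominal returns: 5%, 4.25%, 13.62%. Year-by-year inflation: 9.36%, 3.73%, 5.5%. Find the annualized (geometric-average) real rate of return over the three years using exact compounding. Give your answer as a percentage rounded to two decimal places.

1.29%

Nominal growth factor = 1.0500 × 1.0425 × 1.1362 = 1.24371293
Price-level growth factor = 1.0936 × 1.0373 × 1.0550 = 1.19678280
Real growth factor = 1.24371293 / 1.19678280 = 1.03921357
Annualized real rate = 1.03921357^(1/3) − 1 = 1.2904% → 1.29%.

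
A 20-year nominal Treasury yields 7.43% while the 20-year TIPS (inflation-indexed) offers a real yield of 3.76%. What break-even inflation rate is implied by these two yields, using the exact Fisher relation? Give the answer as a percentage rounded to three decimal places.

3.537%

(1 + π) = (1 + i)/(1 + r) = 1.07430 / 1.03760 = 1.035370
Break-even inflation = 1.035370 − 1 → 3.537%.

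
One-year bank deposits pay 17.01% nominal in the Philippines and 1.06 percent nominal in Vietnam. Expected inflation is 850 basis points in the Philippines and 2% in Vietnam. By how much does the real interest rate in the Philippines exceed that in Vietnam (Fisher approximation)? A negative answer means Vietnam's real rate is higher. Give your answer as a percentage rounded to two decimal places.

9.45%

The Philippines: 17.01% − 8.5% = 8.510%
Vietnam: 1.06% − 2% = -0.940%
Differential = 9.450% → 9.45%.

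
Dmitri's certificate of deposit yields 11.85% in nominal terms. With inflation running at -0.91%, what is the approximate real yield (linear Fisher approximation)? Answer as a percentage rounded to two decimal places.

12.76%

r ≈ i − π = 11.85% − (-0.91%) = 12.76%.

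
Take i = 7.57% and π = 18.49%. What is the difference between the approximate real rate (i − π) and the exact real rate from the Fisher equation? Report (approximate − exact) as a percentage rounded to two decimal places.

-1.70%

Approximate: r ≈ 7.570% − 18.490% = -10.9200%
Exact: (1 + 0.0757)/(1 + 0.1849) − 1 = -9.2160%
Error = -10.9200% − (-9.2160%) = -1.7040% → -1.70%.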